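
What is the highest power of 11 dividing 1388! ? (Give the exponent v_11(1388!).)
v_11(1388!) = 138

Legendre's formula: v_p(n!) = Σ_{k ≥ 1} ⌊n / p^k⌋. For p = 11, n = 1388, the terms are:
  ⌊1388/11^1⌋ = ⌊1388/11⌋ = 126
  ⌊1388/11^2⌋ = ⌊1388/121⌋ = 11
  ⌊1388/11^3⌋ = ⌊1388/1331⌋ = 1
(the next term ⌊1388/11^4⌋ = 0, terminating the sum). Summing: v_11(1388!) = 126 + 11 + 1 = 138.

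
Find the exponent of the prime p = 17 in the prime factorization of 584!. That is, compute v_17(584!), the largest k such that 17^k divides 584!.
v_17(584!) = 36

Legendre's formula: v_p(n!) = Σ_{k ≥ 1} ⌊n / p^k⌋. For p = 17, n = 584, the terms are:
  ⌊584/17^1⌋ = ⌊584/17⌋ = 34
  ⌊584/17^2⌋ = ⌊584/289⌋ = 2
(the next term ⌊584/17^3⌋ = 0, terminating the sum). Summing: v_17(584!) = 34 + 2 = 36.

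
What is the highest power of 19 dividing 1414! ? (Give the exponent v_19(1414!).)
v_19(1414!) = 77

Legendre's formula: v_p(n!) = Σ_{k ≥ 1} ⌊n / p^k⌋. For p = 19, n = 1414, the terms are:
  ⌊1414/19^1⌋ = ⌊1414/19⌋ = 74
  ⌊1414/19^2⌋ = ⌊1414/361⌋ = 3
(the next term ⌊1414/19^3⌋ = 0, terminating the sum). Summing: v_19(1414!) = 74 + 3 = 77.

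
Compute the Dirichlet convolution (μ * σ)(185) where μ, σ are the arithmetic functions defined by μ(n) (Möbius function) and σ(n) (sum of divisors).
(μ * σ)(185) = 185

Divisors of 185: [1, 5, 37, 185]. For each d | 185:
  d = 1: μ(1) · σ(185/1) = 1 · 228 = 228
  d = 5: μ(5) · σ(185/5) = -1 · 38 = -38
  d = 37: μ(37) · σ(185/37) = -1 · 6 = -6
  d = 185: μ(185) · σ(185/185) = 1 · 1 = 1
Summing: (μ * σ)(185) = 228 + -38 + -6 + 1 = 185.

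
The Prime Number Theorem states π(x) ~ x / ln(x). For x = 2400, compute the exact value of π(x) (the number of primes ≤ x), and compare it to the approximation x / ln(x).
π(2400) = 357;  x/ln(x) ≈ 308.36;  relative error ≈ 13.63%.

Directly count primes up to 2400: π(2400) = 357. The PNT approximation gives 2400/ln(2400) ≈ 2400/7.78322 ≈ 308.36. Relative error (π(x) − x/ln(x)) / π(x) ≈ 13.63%; the approximation is known to undercount slightly (Li(x) is a better estimate).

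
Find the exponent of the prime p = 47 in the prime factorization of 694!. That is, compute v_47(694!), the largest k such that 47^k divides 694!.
v_47(694!) = 14

Legendre's formula: v_p(n!) = Σ_{k ≥ 1} ⌊n / p^k⌋. For p = 47, n = 694, the terms are:
  ⌊694/47^1⌋ = ⌊694/47⌋ = 14
(the next term ⌊694/47^2⌋ = 0, terminating the sum). Summing: v_47(694!) = 14 = 14.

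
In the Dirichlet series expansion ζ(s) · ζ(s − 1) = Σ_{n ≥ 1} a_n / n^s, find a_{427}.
σ(427) = 496

In the product (Σ m^0/m^s)(Σ k / k^s) = Σ (Σ_{d | n} d) / n^s, the coefficient of 1/n^s is σ(n) = Σ_{d | n} d. For n = 427, divisors are [1, 7, 61, 427]; summing: σ(427) = 496.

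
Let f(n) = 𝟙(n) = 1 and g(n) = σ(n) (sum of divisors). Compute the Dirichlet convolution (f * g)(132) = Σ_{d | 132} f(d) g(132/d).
(𝟙 * σ)(132) = 715

Divisors of 132: [1, 2, 3, 4, 6, 11, 12, 22, 33, 44, 66, 132]. For each d | 132:
  d = 1: 𝟙(1) · σ(132/1) = 1 · 336 = 336
  d = 2: 𝟙(2) · σ(132/2) = 1 · 144 = 144
  d = 3: 𝟙(3) · σ(132/3) = 1 · 84 = 84
  d = 4: 𝟙(4) · σ(132/4) = 1 · 48 = 48
  d = 6: 𝟙(6) · σ(132/6) = 1 · 36 = 36
  d = 11: 𝟙(11) · σ(132/11) = 1 · 28 = 28
  d = 12: 𝟙(12) · σ(132/12) = 1 · 12 = 12
  d = 22: 𝟙(22) · σ(132/22) = 1 · 12 = 12
  d = 33: 𝟙(33) · σ(132/33) = 1 · 7 = 7
  d = 44: 𝟙(44) · σ(132/44) = 1 · 4 = 4
  d = 66: 𝟙(66) · σ(132/66) = 1 · 3 = 3
  d = 132: 𝟙(132) · σ(132/132) = 1 · 1 = 1
Summing: (𝟙 * σ)(132) = 336 + 144 + 84 + 48 + 36 + 28 + 12 + 12 + 7 + 4 + 3 + 1 = 715.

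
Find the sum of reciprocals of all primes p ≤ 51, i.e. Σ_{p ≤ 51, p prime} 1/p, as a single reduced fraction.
Σ 1/p = 1021729465586766997/614889782588491410

π(51) = 15, so the primes ≤ 51 are [2, 3, 5, 7, 11, 13, 17, 19, 23, 29, 31, 37, 41, 43, 47]. Summing 1/p over these primes: 1021729465586766997/614889782588491410 ≈ 1.6616. Mertens estimate ln ln(51) + 0.2615 ≈ 1.6306.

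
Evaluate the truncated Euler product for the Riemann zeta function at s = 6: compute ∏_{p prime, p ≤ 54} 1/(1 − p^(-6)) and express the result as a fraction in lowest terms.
∏ = 16399916697843255011967930971578711261087839227653922144798329822985430357794635/16120340632419383592544649060829667066167081196619966516987203957241678930116608

The primes p ≤ 54 are [2, 3, 5, 7, 11, 13, 17, 19, 23, 29, 31, 37, 41, 43, 47, 53]. For each prime, (1 − 1/p^6)^(-1) = p^6 / (p^6 − 1). The product is (1 − 1/2^6)^(-1), (1 − 1/3^6)^(-1), (1 − 1/5^6)^(-1), (1 − 1/7^6)^(-1), (1 − 1/11^6)^(-1), (1 − 1/13^6)^(-1), (1 − 1/17^6)^(-1), (1 − 1/19^6)^(-1), (1 − 1/23^6)^(-1), (1 − 1/29^6)^(-1), (1 − 1/31^6)^(-1), (1 − 1/37^6)^(-1), (1 − 1/41^6)^(-1), (1 − 1/43^6)^(-1), (1 − 1/47^6)^(-1), (1 − 1/53^6)^(-1) = ∏ p^6 / (p^6 − 1) = 16399916697843255011967930971578711261087839227653922144798329822985430357794635/16120340632419383592544649060829667066167081196619966516987203957241678930116608.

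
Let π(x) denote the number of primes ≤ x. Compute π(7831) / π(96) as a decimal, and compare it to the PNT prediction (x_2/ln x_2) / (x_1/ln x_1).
π(7831)/π(96) = 990/24 ≈ 41.2500;  PNT prediction ≈ 41.5273.

π(96) = 24 and π(7831) = 990, so π(7831)/π(96) ≈ 41.2500. The PNT-predicted ratio is (7831/ln(7831)) / (96/ln(96)) ≈ 41.5273. The two agree to within a few percent, as expected.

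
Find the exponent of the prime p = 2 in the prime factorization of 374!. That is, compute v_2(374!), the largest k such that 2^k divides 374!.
v_2(374!) = 368

Legendre's formula: v_p(n!) = Σ_{k ≥ 1} ⌊n / p^k⌋. For p = 2, n = 374, the terms are:
  ⌊374/2^1⌋ = ⌊374/2⌋ = 187
  ⌊374/2^2⌋ = ⌊374/4⌋ = 93
  ⌊374/2^3⌋ = ⌊374/8⌋ = 46
  ⌊374/2^4⌋ = ⌊374/16⌋ = 23
  ⌊374/2^5⌋ = ⌊374/32⌋ = 11
  ⌊374/2^6⌋ = ⌊374/64⌋ = 5
  ⌊374/2^7⌋ = ⌊374/128⌋ = 2
  ⌊374/2^8⌋ = ⌊374/256⌋ = 1
(the next term ⌊374/2^9⌋ = 0, terminating the sum). Summing: v_2(374!) = 187 + 93 + 46 + 23 + 11 + 5 + 2 + 1 = 368.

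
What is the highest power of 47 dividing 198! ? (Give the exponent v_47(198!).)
v_47(198!) = 4

Legendre's formula: v_p(n!) = Σ_{k ≥ 1} ⌊n / p^k⌋. For p = 47, n = 198, the terms are:
  ⌊198/47^1⌋ = ⌊198/47⌋ = 4
(the next term ⌊198/47^2⌋ = 0, terminating the sum). Summing: v_47(198!) = 4 = 4.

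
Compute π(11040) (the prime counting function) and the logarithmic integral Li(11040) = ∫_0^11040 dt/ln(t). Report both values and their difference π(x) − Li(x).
π(11040) = 1337;  Li(11040) ≈ 1358.44;  π(x) − Li(x) ≈ -21.44.

Direct count of primes ≤ 11040 gives π(11040) = 1337. Numerical evaluation of the logarithmic integral gives Li(11040) ≈ 1358.44. The difference π(x) − Li(x) ≈ -21.44 is typically negative for small/moderate x (Li(x) overestimates), though Littlewood's theorem shows this sign changes infinitely often.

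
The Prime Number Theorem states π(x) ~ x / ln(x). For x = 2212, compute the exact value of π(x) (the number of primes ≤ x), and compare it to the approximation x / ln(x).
π(2212) = 329;  x/ln(x) ≈ 287.21;  relative error ≈ 12.70%.

Directly count primes up to 2212: π(2212) = 329. The PNT approximation gives 2212/ln(2212) ≈ 2212/7.70165 ≈ 287.21. Relative error (π(x) − x/ln(x)) / π(x) ≈ 12.70%; the approximation is known to undercount slightly (Li(x) is a better estimate).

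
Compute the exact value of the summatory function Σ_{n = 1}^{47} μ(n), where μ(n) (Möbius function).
Σ_{n ≤ 47} μ(n) = -3

Compute μ(n) for each 1 ≤ n ≤ 47: μ(1) = 1, μ(2) = -1, μ(3) = -1, μ(4) = 0, μ(5) = -1, μ(6) = 1, μ(7) = -1, μ(8) = 0, μ(9) = 0, μ(10) = 1, μ(11) = -1, μ(12) = 0, μ(13) = -1, μ(14) = 1, μ(15) = 1, μ(16) = 0, μ(17) = -1, μ(18) = 0, μ(19) = -1, μ(20) = 0, μ(21) = 1, μ(22) = 1, μ(23) = -1, μ(24) = 0, μ(25) = 0, μ(26) = 1, μ(27) = 0, μ(28) = 0, μ(29) = -1, μ(30) = -1, μ(31) = -1, μ(32) = 0, μ(33) = 1, μ(34) = 1, μ(35) = 1, μ(36) = 0, μ(37) = -1, μ(38) = 1, μ(39) = 1, μ(40) = 0, μ(41) = -1, μ(42) = -1, μ(43) = -1, μ(44) = 0, μ(45) = 0, μ(46) = 1, μ(47) = -1. Summing all 47 values: -3. (Mertens function M(x) = Σ_{n ≤ x} μ(n); on average M(x) should be small (PNT ⟺ M(x) = o(x)).)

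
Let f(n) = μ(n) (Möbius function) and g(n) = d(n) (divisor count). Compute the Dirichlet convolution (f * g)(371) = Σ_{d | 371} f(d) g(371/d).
(μ * d)(371) = 1

Divisors of 371: [1, 7, 53, 371]. For each d | 371:
  d = 1: μ(1) · d(371/1) = 1 · 4 = 4
  d = 7: μ(7) · d(371/7) = -1 · 2 = -2
  d = 53: μ(53) · d(371/53) = -1 · 2 = -2
  d = 371: μ(371) · d(371/371) = 1 · 1 = 1
Summing: (μ * d)(371) = 4 + -2 + -2 + 1 = 1.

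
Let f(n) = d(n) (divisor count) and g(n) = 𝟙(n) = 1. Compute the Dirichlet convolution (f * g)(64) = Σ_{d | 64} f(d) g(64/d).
(d * 𝟙)(64) = 28

Divisors of 64: [1, 2, 4, 8, 16, 32, 64]. For each d | 64:
  d = 1: d(1) · 𝟙(64/1) = 1 · 1 = 1
  d = 2: d(2) · 𝟙(64/2) = 2 · 1 = 2
  d = 4: d(4) · 𝟙(64/4) = 3 · 1 = 3
  d = 8: d(8) · 𝟙(64/8) = 4 · 1 = 4
  d = 16: d(16) · 𝟙(64/16) = 5 · 1 = 5
  d = 32: d(32) · 𝟙(64/32) = 6 · 1 = 6
  d = 64: d(64) · 𝟙(64/64) = 7 · 1 = 7
Summing: (d * 𝟙)(64) = 1 + 2 + 3 + 4 + 5 + 6 + 7 = 28.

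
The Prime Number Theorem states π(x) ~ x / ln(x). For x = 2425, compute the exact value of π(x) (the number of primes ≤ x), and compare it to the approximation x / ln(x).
π(2425) = 360;  x/ln(x) ≈ 311.15;  relative error ≈ 13.57%.

Directly count primes up to 2425: π(2425) = 360. The PNT approximation gives 2425/ln(2425) ≈ 2425/7.79359 ≈ 311.15. Relative error (π(x) − x/ln(x)) / π(x) ≈ 13.57%; the approximation is known to undercount slightly (Li(x) is a better estimate).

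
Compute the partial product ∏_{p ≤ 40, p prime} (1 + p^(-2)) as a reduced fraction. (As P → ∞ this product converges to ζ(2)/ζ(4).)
∏ = 270008184968000000/178631837133343209

The primes p ≤ 40 are [2, 3, 5, 7, 11, 13, 17, 19, 23, 29, 31, 37]. For each, (1 + 1/p^2) = (p^2 + 1)/p^2. Multiplying these fractions over p ∈ [2, 3, 5, 7, 11, 13, 17, 19, 23, 29, 31, 37] gives 270008184968000000/178631837133343209. (In the limit P → ∞ this tends to ζ(2)/ζ(4).)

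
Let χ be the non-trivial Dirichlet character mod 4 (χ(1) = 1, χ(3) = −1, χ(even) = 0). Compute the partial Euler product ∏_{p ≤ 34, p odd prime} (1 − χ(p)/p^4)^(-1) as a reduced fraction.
∏ = 1870816715381797956556539609218365/1891731462842378884815364370202624

The odd primes p ≤ 34 are [3, 5, 7, 11, 13, 17, 19, 23, 29, 31]. For each, χ(p) = 1 if p ≡ 1 mod 4, χ(p) = −1 if p ≡ 3 mod 4. Taking (1 − χ(p)/p^4)^(-1) = p^4/(p^4 − χ(p)): (1 − (-1)/3^4)^(-1) · (1 − (1)/5^4)^(-1) · (1 − (-1)/7^4)^(-1) · (1 − (-1)/11^4)^(-1) · (1 − (1)/13^4)^(-1) · (1 − (1)/17^4)^(-1) · (1 − (-1)/19^4)^(-1) · (1 − (-1)/23^4)^(-1) · (1 − (1)/29^4)^(-1) · (1 − (-1)/31^4)^(-1) = 1870816715381797956556539609218365/1891731462842378884815364370202624.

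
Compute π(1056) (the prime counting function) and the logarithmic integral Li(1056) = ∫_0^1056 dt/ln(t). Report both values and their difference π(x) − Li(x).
π(1056) = 177;  Li(1056) ≈ 185.68;  π(x) − Li(x) ≈ -8.68.

Direct count of primes ≤ 1056 gives π(1056) = 177. Numerical evaluation of the logarithmic integral gives Li(1056) ≈ 185.68. The difference π(x) − Li(x) ≈ -8.68 is typically negative for small/moderate x (Li(x) overestimates), though Littlewood's theorem shows this sign changes infinitely often.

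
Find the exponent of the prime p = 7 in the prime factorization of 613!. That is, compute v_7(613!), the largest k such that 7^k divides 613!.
v_7(613!) = 100

Legendre's formula: v_p(n!) = Σ_{k ≥ 1} ⌊n / p^k⌋. For p = 7, n = 613, the terms are:
  ⌊613/7^1⌋ = ⌊613/7⌋ = 87
  ⌊613/7^2⌋ = ⌊613/49⌋ = 12
  ⌊613/7^3⌋ = ⌊613/343⌋ = 1
(the next term ⌊613/7^4⌋ = 0, terminating the sum). Summing: v_7(613!) = 87 + 12 + 1 = 100.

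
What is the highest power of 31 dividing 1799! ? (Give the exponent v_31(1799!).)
v_31(1799!) = 59

Legendre's formula: v_p(n!) = Σ_{k ≥ 1} ⌊n / p^k⌋. For p = 31, n = 1799, the terms are:
  ⌊1799/31^1⌋ = ⌊1799/31⌋ = 58
  ⌊1799/31^2⌋ = ⌊1799/961⌋ = 1
(the next term ⌊1799/31^3⌋ = 0, terminating the sum). Summing: v_31(1799!) = 58 + 1 = 59.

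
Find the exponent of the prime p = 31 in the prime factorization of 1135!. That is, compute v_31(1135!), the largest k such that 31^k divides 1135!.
v_31(1135!) = 37

Legendre's formula: v_p(n!) = Σ_{k ≥ 1} ⌊n / p^k⌋. For p = 31, n = 1135, the terms are:
  ⌊1135/31^1⌋ = ⌊1135/31⌋ = 36
  ⌊1135/31^2⌋ = ⌊1135/961⌋ = 1
(the next term ⌊1135/31^3⌋ = 0, terminating the sum). Summing: v_31(1135!) = 36 + 1 = 37.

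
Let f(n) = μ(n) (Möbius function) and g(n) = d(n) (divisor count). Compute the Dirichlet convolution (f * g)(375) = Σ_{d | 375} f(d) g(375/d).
(μ * d)(375) = 1

Divisors of 375: [1, 3, 5, 15, 25, 75, 125, 375]. For each d | 375:
  d = 1: μ(1) · d(375/1) = 1 · 8 = 8
  d = 3: μ(3) · d(375/3) = -1 · 4 = -4
  d = 5: μ(5) · d(375/5) = -1 · 6 = -6
  d = 15: μ(15) · d(375/15) = 1 · 3 = 3
  d = 25: μ(25) · d(375/25) = 0 · 4 = 0
  d = 75: μ(75) · d(375/75) = 0 · 2 = 0
  d = 125: μ(125) · d(375/125) = 0 · 2 = 0
  d = 375: μ(375) · d(375/375) = 0 · 1 = 0
Summing: (μ * d)(375) = 8 + -4 + -6 + 3 + 0 + 0 + 0 + 0 = 1.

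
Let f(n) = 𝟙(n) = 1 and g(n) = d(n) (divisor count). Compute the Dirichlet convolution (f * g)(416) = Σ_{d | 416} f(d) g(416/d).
(𝟙 * d)(416) = 63

Divisors of 416: [1, 2, 4, 8, 13, 16, 26, 32, 52, 104, 208, 416]. For each d | 416:
  d = 1: 𝟙(1) · d(416/1) = 1 · 12 = 12
  d = 2: 𝟙(2) · d(416/2) = 1 · 10 = 10
  d = 4: 𝟙(4) · d(416/4) = 1 · 8 = 8
  d = 8: 𝟙(8) · d(416/8) = 1 · 6 = 6
  d = 13: 𝟙(13) · d(416/13) = 1 · 6 = 6
  d = 16: 𝟙(16) · d(416/16) = 1 · 4 = 4
  d = 26: 𝟙(26) · d(416/26) = 1 · 5 = 5
  d = 32: 𝟙(32) · d(416/32) = 1 · 2 = 2
  d = 52: 𝟙(52) · d(416/52) = 1 · 4 = 4
  d = 104: 𝟙(104) · d(416/104) = 1 · 3 = 3
  d = 208: 𝟙(208) · d(416/208) = 1 · 2 = 2
  d = 416: 𝟙(416) · d(416/416) = 1 · 1 = 1
Summing: (𝟙 * d)(416) = 12 + 10 + 8 + 6 + 6 + 4 + 5 + 2 + 4 + 3 + 2 + 1 = 63.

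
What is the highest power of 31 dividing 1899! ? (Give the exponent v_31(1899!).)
v_31(1899!) = 62

Legendre's formula: v_p(n!) = Σ_{k ≥ 1} ⌊n / p^k⌋. For p = 31, n = 1899, the terms are:
  ⌊1899/31^1⌋ = ⌊1899/31⌋ = 61
  ⌊1899/31^2⌋ = ⌊1899/961⌋ = 1
(the next term ⌊1899/31^3⌋ = 0, terminating the sum). Summing: v_31(1899!) = 61 + 1 = 62.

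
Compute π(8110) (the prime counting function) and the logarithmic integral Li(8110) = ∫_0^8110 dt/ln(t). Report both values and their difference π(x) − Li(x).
π(8110) = 1019;  Li(8110) ≈ 1038.65;  π(x) − Li(x) ≈ -19.65.

Direct count of primes ≤ 8110 gives π(8110) = 1019. Numerical evaluation of the logarithmic integral gives Li(8110) ≈ 1038.65. The difference π(x) − Li(x) ≈ -19.65 is typically negative for small/moderate x (Li(x) overestimates), though Littlewood's theorem shows this sign changes infinitely often.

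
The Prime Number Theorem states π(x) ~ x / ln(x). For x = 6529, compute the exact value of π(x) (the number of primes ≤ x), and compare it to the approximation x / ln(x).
π(6529) = 844;  x/ln(x) ≈ 743.28;  relative error ≈ 11.93%.

Directly count primes up to 6529: π(6529) = 844. The PNT approximation gives 6529/ln(6529) ≈ 6529/8.78401 ≈ 743.28. Relative error (π(x) − x/ln(x)) / π(x) ≈ 11.93%; the approximation is known to undercount slightly (Li(x) is a better estimate).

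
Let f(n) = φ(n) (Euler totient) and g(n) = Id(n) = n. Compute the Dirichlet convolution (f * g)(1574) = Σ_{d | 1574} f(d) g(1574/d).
(φ * Id)(1574) = 4719

Divisors of 1574: [1, 2, 787, 1574]. For each d | 1574:
  d = 1: φ(1) · Id(1574/1) = 1 · 1574 = 1574
  d = 2: φ(2) · Id(1574/2) = 1 · 787 = 787
  d = 787: φ(787) · Id(1574/787) = 786 · 2 = 1572
  d = 1574: φ(1574) · Id(1574/1574) = 786 · 1 = 786
Summing: (φ * Id)(1574) = 1574 + 787 + 1572 + 786 = 4719.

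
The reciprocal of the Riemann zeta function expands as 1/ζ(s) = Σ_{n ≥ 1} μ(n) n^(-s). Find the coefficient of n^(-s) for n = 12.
μ(12) = 0

Factor n = 12 = 2^2 · 3. μ(n) = 0 if any exponent ≥ 2 (not squarefree); otherwise μ(n) = (−1)^{ω(n)} where ω(n) is the number of distinct prime factors. Applying: μ(12) = 0.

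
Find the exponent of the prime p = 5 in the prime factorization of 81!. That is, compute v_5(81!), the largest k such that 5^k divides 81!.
v_5(81!) = 19

Legendre's formula: v_p(n!) = Σ_{k ≥ 1} ⌊n / p^k⌋. For p = 5, n = 81, the terms are:
  ⌊81/5^1⌋ = ⌊81/5⌋ = 16
  ⌊81/5^2⌋ = ⌊81/25⌋ = 3
(the next term ⌊81/5^3⌋ = 0, terminating the sum). Summing: v_5(81!) = 16 + 3 = 19.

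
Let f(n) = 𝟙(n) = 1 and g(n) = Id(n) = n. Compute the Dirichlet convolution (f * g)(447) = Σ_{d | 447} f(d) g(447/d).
(𝟙 * Id)(447) = 600

Divisors of 447: [1, 3, 149, 447]. For each d | 447:
  d = 1: 𝟙(1) · Id(447/1) = 1 · 447 = 447
  d = 3: 𝟙(3) · Id(447/3) = 1 · 149 = 149
  d = 149: 𝟙(149) · Id(447/149) = 1 · 3 = 3
  d = 447: 𝟙(447) · Id(447/447) = 1 · 1 = 1
Summing: (𝟙 * Id)(447) = 447 + 149 + 3 + 1 = 600.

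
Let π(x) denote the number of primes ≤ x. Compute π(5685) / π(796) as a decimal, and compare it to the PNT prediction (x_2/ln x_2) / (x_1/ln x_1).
π(5685)/π(796) = 748/138 ≈ 5.4203;  PNT prediction ≈ 5.5179.

π(796) = 138 and π(5685) = 748, so π(5685)/π(796) ≈ 5.4203. The PNT-predicted ratio is (5685/ln(5685)) / (796/ln(796)) ≈ 5.5179. The two agree to within a few percent, as expected.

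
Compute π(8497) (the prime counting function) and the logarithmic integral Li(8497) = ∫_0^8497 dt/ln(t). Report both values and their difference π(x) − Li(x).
π(8497) = 1059;  Li(8497) ≈ 1081.53;  π(x) − Li(x) ≈ -22.53.

Direct count of primes ≤ 8497 gives π(8497) = 1059. Numerical evaluation of the logarithmic integral gives Li(8497) ≈ 1081.53. The difference π(x) − Li(x) ≈ -22.53 is typically negative for small/moderate x (Li(x) overestimates), though Littlewood's theorem shows this sign changes infinitely often.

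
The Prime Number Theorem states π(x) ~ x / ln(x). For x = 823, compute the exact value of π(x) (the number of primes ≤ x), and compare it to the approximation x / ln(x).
π(823) = 143;  x/ln(x) ≈ 122.60;  relative error ≈ 14.27%.

Directly count primes up to 823: π(823) = 143. The PNT approximation gives 823/ln(823) ≈ 823/6.71296 ≈ 122.60. Relative error (π(x) − x/ln(x)) / π(x) ≈ 14.27%; the approximation is known to undercount slightly (Li(x) is a better estimate).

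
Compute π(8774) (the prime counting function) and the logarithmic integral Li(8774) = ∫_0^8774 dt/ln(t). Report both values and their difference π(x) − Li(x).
π(8774) = 1093;  Li(8774) ≈ 1112.09;  π(x) − Li(x) ≈ -19.09.

Direct count of primes ≤ 8774 gives π(8774) = 1093. Numerical evaluation of the logarithmic integral gives Li(8774) ≈ 1112.09. The difference π(x) − Li(x) ≈ -19.09 is typically negative for small/moderate x (Li(x) overestimates), though Littlewood's theorem shows this sign changes infinitely often.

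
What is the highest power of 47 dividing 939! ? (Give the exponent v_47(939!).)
v_47(939!) = 19

Legendre's formula: v_p(n!) = Σ_{k ≥ 1} ⌊n / p^k⌋. For p = 47, n = 939, the terms are:
  ⌊939/47^1⌋ = ⌊939/47⌋ = 19
(the next term ⌊939/47^2⌋ = 0, terminating the sum). Summing: v_47(939!) = 19 = 19.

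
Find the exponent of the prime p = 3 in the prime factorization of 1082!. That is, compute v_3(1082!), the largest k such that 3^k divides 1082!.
v_3(1082!) = 538

Legendre's formula: v_p(n!) = Σ_{k ≥ 1} ⌊n / p^k⌋. For p = 3, n = 1082, the terms are:
  ⌊1082/3^1⌋ = ⌊1082/3⌋ = 360
  ⌊1082/3^2⌋ = ⌊1082/9⌋ = 120
  ⌊1082/3^3⌋ = ⌊1082/27⌋ = 40
  ⌊1082/3^4⌋ = ⌊1082/81⌋ = 13
  ⌊1082/3^5⌋ = ⌊1082/243⌋ = 4
  ⌊1082/3^6⌋ = ⌊1082/729⌋ = 1
(the next term ⌊1082/3^7⌋ = 0, terminating the sum). Summing: v_3(1082!) = 360 + 120 + 40 + 13 + 4 + 1 = 538.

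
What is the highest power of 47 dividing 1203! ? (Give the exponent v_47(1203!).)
v_47(1203!) = 25

Legendre's formula: v_p(n!) = Σ_{k ≥ 1} ⌊n / p^k⌋. For p = 47, n = 1203, the terms are:
  ⌊1203/47^1⌋ = ⌊1203/47⌋ = 25
(the next term ⌊1203/47^2⌋ = 0, terminating the sum). Summing: v_47(1203!) = 25 = 25.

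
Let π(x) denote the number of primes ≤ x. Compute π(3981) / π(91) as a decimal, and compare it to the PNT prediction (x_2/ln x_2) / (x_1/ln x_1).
π(3981)/π(91) = 549/24 ≈ 22.8750;  PNT prediction ≈ 23.8064.

π(91) = 24 and π(3981) = 549, so π(3981)/π(91) ≈ 22.8750. The PNT-predicted ratio is (3981/ln(3981)) / (91/ln(91)) ≈ 23.8064. The two agree to within a few percent, as expected.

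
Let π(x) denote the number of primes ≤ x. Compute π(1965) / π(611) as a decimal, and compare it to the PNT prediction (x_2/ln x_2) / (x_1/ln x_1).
π(1965)/π(611) = 297/111 ≈ 2.6757;  PNT prediction ≈ 2.7206.

π(611) = 111 and π(1965) = 297, so π(1965)/π(611) ≈ 2.6757. The PNT-predicted ratio is (1965/ln(1965)) / (611/ln(611)) ≈ 2.7206. The two agree to within a few percent, as expected.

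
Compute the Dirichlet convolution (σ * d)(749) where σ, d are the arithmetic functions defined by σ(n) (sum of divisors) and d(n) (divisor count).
(σ * d)(749) = 1100

Divisors of 749: [1, 7, 107, 749]. For each d | 749:
  d = 1: σ(1) · d(749/1) = 1 · 4 = 4
  d = 7: σ(7) · d(749/7) = 8 · 2 = 16
  d = 107: σ(107) · d(749/107) = 108 · 2 = 216
  d = 749: σ(749) · d(749/749) = 864 · 1 = 864
Summing: (σ * d)(749) = 4 + 16 + 216 + 864 = 1100.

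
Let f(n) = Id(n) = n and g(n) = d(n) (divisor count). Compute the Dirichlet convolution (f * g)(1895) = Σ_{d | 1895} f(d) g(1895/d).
(Id * d)(1895) = 2667

Divisors of 1895: [1, 5, 379, 1895]. For each d | 1895:
  d = 1: Id(1) · d(1895/1) = 1 · 4 = 4
  d = 5: Id(5) · d(1895/5) = 5 · 2 = 10
  d = 379: Id(379) · d(1895/379) = 379 · 2 = 758
  d = 1895: Id(1895) · d(1895/1895) = 1895 · 1 = 1895
Summing: (Id * d)(1895) = 4 + 10 + 758 + 1895 = 2667.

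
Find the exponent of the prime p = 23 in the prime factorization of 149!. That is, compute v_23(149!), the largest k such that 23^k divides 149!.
v_23(149!) = 6

Legendre's formula: v_p(n!) = Σ_{k ≥ 1} ⌊n / p^k⌋. For p = 23, n = 149, the terms are:
  ⌊149/23^1⌋ = ⌊149/23⌋ = 6
(the next term ⌊149/23^2⌋ = 0, terminating the sum). Summing: v_23(149!) = 6 = 6.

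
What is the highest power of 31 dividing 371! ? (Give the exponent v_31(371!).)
v_31(371!) = 11

Legendre's formula: v_p(n!) = Σ_{k ≥ 1} ⌊n / p^k⌋. For p = 31, n = 371, the terms are:
  ⌊371/31^1⌋ = ⌊371/31⌋ = 11
(the next term ⌊371/31^2⌋ = 0, terminating the sum). Summing: v_31(371!) = 11 = 11.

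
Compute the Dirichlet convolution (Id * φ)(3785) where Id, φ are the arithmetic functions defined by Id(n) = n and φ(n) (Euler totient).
(Id * φ)(3785) = 13617

Divisors of 3785: [1, 5, 757, 3785]. For each d | 3785:
  d = 1: Id(1) · φ(3785/1) = 1 · 3024 = 3024
  d = 5: Id(5) · φ(3785/5) = 5 · 756 = 3780
  d = 757: Id(757) · φ(3785/757) = 757 · 4 = 3028
  d = 3785: Id(3785) · φ(3785/3785) = 3785 · 1 = 3785
Summing: (Id * φ)(3785) = 3024 + 3780 + 3028 + 3785 = 13617.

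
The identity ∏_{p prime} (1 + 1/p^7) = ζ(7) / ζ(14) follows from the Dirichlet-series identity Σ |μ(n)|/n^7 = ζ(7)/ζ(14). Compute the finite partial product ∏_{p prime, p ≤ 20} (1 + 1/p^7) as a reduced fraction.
∏ = 1068826090093603336253543016500022477644576/1060040977976779320486482915314295925421875

The primes p ≤ 20 are [2, 3, 5, 7, 11, 13, 17, 19]. For each, (1 + 1/p^7) = (p^7 + 1)/p^7. Multiplying these fractions over p ∈ [2, 3, 5, 7, 11, 13, 17, 19] gives 1068826090093603336253543016500022477644576/1060040977976779320486482915314295925421875. (In the limit P → ∞ this tends to ζ(7)/ζ(14).)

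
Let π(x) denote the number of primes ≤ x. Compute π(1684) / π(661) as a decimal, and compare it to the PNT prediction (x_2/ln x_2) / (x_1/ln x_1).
π(1684)/π(661) = 263/121 ≈ 2.1736;  PNT prediction ≈ 2.2269.

π(661) = 121 and π(1684) = 263, so π(1684)/π(661) ≈ 2.1736. The PNT-predicted ratio is (1684/ln(1684)) / (661/ln(661)) ≈ 2.2269. The two agree to within a few percent, as expected.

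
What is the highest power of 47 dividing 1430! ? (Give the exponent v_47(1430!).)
v_47(1430!) = 30

Legendre's formula: v_p(n!) = Σ_{k ≥ 1} ⌊n / p^k⌋. For p = 47, n = 1430, the terms are:
  ⌊1430/47^1⌋ = ⌊1430/47⌋ = 30
(the next term ⌊1430/47^2⌋ = 0, terminating the sum). Summing: v_47(1430!) = 30 = 30.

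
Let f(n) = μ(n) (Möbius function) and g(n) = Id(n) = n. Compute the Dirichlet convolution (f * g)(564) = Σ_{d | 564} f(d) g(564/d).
(μ * Id)(564) = 184

Divisors of 564: [1, 2, 3, 4, 6, 12, 47, 94, 141, 188, 282, 564]. For each d | 564:
  d = 1: μ(1) · Id(564/1) = 1 · 564 = 564
  d = 2: μ(2) · Id(564/2) = -1 · 282 = -282
  d = 3: μ(3) · Id(564/3) = -1 · 188 = -188
  d = 4: μ(4) · Id(564/4) = 0 · 141 = 0
  d = 6: μ(6) · Id(564/6) = 1 · 94 = 94
  d = 12: μ(12) · Id(564/12) = 0 · 47 = 0
  d = 47: μ(47) · Id(564/47) = -1 · 12 = -12
  d = 94: μ(94) · Id(564/94) = 1 · 6 = 6
  d = 141: μ(141) · Id(564/141) = 1 · 4 = 4
  d = 188: μ(188) · Id(564/188) = 0 · 3 = 0
  d = 282: μ(282) · Id(564/282) = -1 · 2 = -2
  d = 564: μ(564) · Id(564/564) = 0 · 1 = 0
Summing: (μ * Id)(564) = 564 + -282 + -188 + 0 + 94 + 0 + -12 + 6 + 4 + 0 + -2 + 0 = 184.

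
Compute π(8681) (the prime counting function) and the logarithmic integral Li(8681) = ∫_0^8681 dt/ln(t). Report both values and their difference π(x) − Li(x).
π(8681) = 1081;  Li(8681) ≈ 1101.84;  π(x) − Li(x) ≈ -20.84.

Direct count of primes ≤ 8681 gives π(8681) = 1081. Numerical evaluation of the logarithmic integral gives Li(8681) ≈ 1101.84. The difference π(x) − Li(x) ≈ -20.84 is typically negative for small/moderate x (Li(x) overestimates), though Littlewood's theorem shows this sign changes infinitely often.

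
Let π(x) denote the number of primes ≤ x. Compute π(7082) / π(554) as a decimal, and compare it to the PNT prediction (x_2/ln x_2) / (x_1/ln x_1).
π(7082)/π(554) = 909/101 ≈ 9.0000;  PNT prediction ≈ 9.1091.

π(554) = 101 and π(7082) = 909, so π(7082)/π(554) ≈ 9.0000. The PNT-predicted ratio is (7082/ln(7082)) / (554/ln(554)) ≈ 9.1091. The two agree to within a few percent, as expected.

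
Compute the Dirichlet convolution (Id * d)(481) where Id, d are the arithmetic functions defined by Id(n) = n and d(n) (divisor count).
(Id * d)(481) = 585

Divisors of 481: [1, 13, 37, 481]. For each d | 481:
  d = 1: Id(1) · d(481/1) = 1 · 4 = 4
  d = 13: Id(13) · d(481/13) = 13 · 2 = 26
  d = 37: Id(37) · d(481/37) = 37 · 2 = 74
  d = 481: Id(481) · d(481/481) = 481 · 1 = 481
Summing: (Id * d)(481) = 4 + 26 + 74 + 481 = 585.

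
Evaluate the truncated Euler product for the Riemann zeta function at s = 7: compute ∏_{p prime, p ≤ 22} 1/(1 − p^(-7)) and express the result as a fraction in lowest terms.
∏ = 155826023762586560111512988551201501037015625/154535761885293084095586902270463356349603488

The primes p ≤ 22 are [2, 3, 5, 7, 11, 13, 17, 19]. For each prime, (1 − 1/p^7)^(-1) = p^7 / (p^7 − 1). The product is (1 − 1/2^7)^(-1), (1 − 1/3^7)^(-1), (1 − 1/5^7)^(-1), (1 − 1/7^7)^(-1), (1 − 1/11^7)^(-1), (1 − 1/13^7)^(-1), (1 − 1/17^7)^(-1), (1 − 1/19^7)^(-1) = ∏ p^7 / (p^7 − 1) = 155826023762586560111512988551201501037015625/154535761885293084095586902270463356349603488.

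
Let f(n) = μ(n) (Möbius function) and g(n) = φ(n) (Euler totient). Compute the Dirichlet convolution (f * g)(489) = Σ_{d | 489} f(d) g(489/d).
(μ * φ)(489) = 161

Divisors of 489: [1, 3, 163, 489]. For each d | 489:
  d = 1: μ(1) · φ(489/1) = 1 · 324 = 324
  d = 3: μ(3) · φ(489/3) = -1 · 162 = -162
  d = 163: μ(163) · φ(489/163) = -1 · 2 = -2
  d = 489: μ(489) · φ(489/489) = 1 · 1 = 1
Summing: (μ * φ)(489) = 324 + -162 + -2 + 1 = 161.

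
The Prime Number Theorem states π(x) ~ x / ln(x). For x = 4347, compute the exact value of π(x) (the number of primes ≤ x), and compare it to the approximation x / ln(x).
π(4347) = 593;  x/ln(x) ≈ 518.91;  relative error ≈ 12.49%.

Directly count primes up to 4347: π(4347) = 593. The PNT approximation gives 4347/ln(4347) ≈ 4347/8.37724 ≈ 518.91. Relative error (π(x) − x/ln(x)) / π(x) ≈ 12.49%; the approximation is known to undercount slightly (Li(x) is a better estimate).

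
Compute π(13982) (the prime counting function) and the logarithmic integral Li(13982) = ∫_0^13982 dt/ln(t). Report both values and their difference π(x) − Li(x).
π(13982) = 1650;  Li(13982) ≈ 1670.37;  π(x) − Li(x) ≈ -20.37.

Direct count of primes ≤ 13982 gives π(13982) = 1650. Numerical evaluation of the logarithmic integral gives Li(13982) ≈ 1670.37. The difference π(x) − Li(x) ≈ -20.37 is typically negative for small/moderate x (Li(x) overestimates), though Littlewood's theorem shows this sign changes infinitely often.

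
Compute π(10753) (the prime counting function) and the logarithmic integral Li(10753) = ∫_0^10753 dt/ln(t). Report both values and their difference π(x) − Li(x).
π(10753) = 1311;  Li(10753) ≈ 1327.57;  π(x) − Li(x) ≈ -16.57.

Direct count of primes ≤ 10753 gives π(10753) = 1311. Numerical evaluation of the logarithmic integral gives Li(10753) ≈ 1327.57. The difference π(x) − Li(x) ≈ -16.57 is typically negative for small/moderate x (Li(x) overestimates), though Littlewood's theorem shows this sign changes infinitely often.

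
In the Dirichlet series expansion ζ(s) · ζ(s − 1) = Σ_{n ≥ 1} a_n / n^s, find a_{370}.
σ(370) = 684

In the product (Σ m^0/m^s)(Σ k / k^s) = Σ (Σ_{d | n} d) / n^s, the coefficient of 1/n^s is σ(n) = Σ_{d | n} d. For n = 370, divisors are [1, 2, 5, 10, 37, 74, 185, 370]; summing: σ(370) = 684.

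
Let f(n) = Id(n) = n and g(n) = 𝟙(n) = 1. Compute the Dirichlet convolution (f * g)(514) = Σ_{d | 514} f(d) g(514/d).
(Id * 𝟙)(514) = 774

Divisors of 514: [1, 2, 257, 514]. For each d | 514:
  d = 1: Id(1) · 𝟙(514/1) = 1 · 1 = 1
  d = 2: Id(2) · 𝟙(514/2) = 2 · 1 = 2
  d = 257: Id(257) · 𝟙(514/257) = 257 · 1 = 257
  d = 514: Id(514) · 𝟙(514/514) = 514 · 1 = 514
Summing: (Id * 𝟙)(514) = 1 + 2 + 257 + 514 = 774.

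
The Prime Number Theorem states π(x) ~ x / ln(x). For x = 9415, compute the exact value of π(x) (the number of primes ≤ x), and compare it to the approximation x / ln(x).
π(9415) = 1164;  x/ln(x) ≈ 1028.96;  relative error ≈ 11.60%.

Directly count primes up to 9415: π(9415) = 1164. The PNT approximation gives 9415/ln(9415) ≈ 9415/9.15006 ≈ 1028.96. Relative error (π(x) − x/ln(x)) / π(x) ≈ 11.60%; the approximation is known to undercount slightly (Li(x) is a better estimate).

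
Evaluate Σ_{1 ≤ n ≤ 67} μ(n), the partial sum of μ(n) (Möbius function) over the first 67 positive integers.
Σ_{n ≤ 67} μ(n) = -2

Compute μ(n) for each 1 ≤ n ≤ 67: μ(1) = 1, μ(2) = -1, μ(3) = -1, μ(4) = 0, μ(5) = -1, μ(6) = 1, μ(7) = -1, μ(8) = 0, μ(9) = 0, μ(10) = 1, μ(11) = -1, μ(12) = 0, μ(13) = -1, μ(14) = 1, μ(15) = 1, μ(16) = 0, μ(17) = -1, μ(18) = 0, μ(19) = -1, μ(20) = 0, μ(21) = 1, μ(22) = 1, μ(23) = -1, μ(24) = 0, μ(25) = 0, μ(26) = 1, μ(27) = 0, μ(28) = 0, μ(29) = -1, μ(30) = -1, μ(31) = -1, μ(32) = 0, μ(33) = 1, μ(34) = 1, μ(35) = 1, μ(36) = 0, μ(37) = -1, μ(38) = 1, μ(39) = 1, μ(40) = 0, μ(41) = -1, μ(42) = -1, μ(43) = -1, μ(44) = 0, μ(45) = 0, μ(46) = 1, μ(47) = -1, μ(48) = 0, μ(49) = 0, μ(50) = 0, μ(51) = 1, μ(52) = 0, μ(53) = -1, μ(54) = 0, μ(55) = 1, μ(56) = 0, μ(57) = 1, μ(58) = 1, μ(59) = -1, μ(60) = 0, μ(61) = -1, μ(62) = 1, μ(63) = 0, μ(64) = 0, μ(65) = 1, μ(66) = -1, μ(67) = -1. Summing all 67 values: -2. (Mertens function M(x) = Σ_{n ≤ x} μ(n); on average M(x) should be small (PNT ⟺ M(x) = o(x)).)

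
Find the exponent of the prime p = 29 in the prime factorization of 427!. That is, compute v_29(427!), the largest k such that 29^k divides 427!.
v_29(427!) = 14

Legendre's formula: v_p(n!) = Σ_{k ≥ 1} ⌊n / p^k⌋. For p = 29, n = 427, the terms are:
  ⌊427/29^1⌋ = ⌊427/29⌋ = 14
(the next term ⌊427/29^2⌋ = 0, terminating the sum). Summing: v_29(427!) = 14 = 14.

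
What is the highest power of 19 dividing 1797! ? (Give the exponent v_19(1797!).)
v_19(1797!) = 98

Legendre's formula: v_p(n!) = Σ_{k ≥ 1} ⌊n / p^k⌋. For p = 19, n = 1797, the terms are:
  ⌊1797/19^1⌋ = ⌊1797/19⌋ = 94
  ⌊1797/19^2⌋ = ⌊1797/361⌋ = 4
(the next term ⌊1797/19^3⌋ = 0, terminating the sum). Summing: v_19(1797!) = 94 + 4 = 98.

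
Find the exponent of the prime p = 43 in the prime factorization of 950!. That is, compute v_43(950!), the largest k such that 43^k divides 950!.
v_43(950!) = 22

Legendre's formula: v_p(n!) = Σ_{k ≥ 1} ⌊n / p^k⌋. For p = 43, n = 950, the terms are:
  ⌊950/43^1⌋ = ⌊950/43⌋ = 22
(the next term ⌊950/43^2⌋ = 0, terminating the sum). Summing: v_43(950!) = 22 = 22.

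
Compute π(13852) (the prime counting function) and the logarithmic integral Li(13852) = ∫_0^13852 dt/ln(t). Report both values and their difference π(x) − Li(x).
π(13852) = 1636;  Li(13852) ≈ 1656.75;  π(x) − Li(x) ≈ -20.75.

Direct count of primes ≤ 13852 gives π(13852) = 1636. Numerical evaluation of the logarithmic integral gives Li(13852) ≈ 1656.75. The difference π(x) − Li(x) ≈ -20.75 is typically negative for small/moderate x (Li(x) overestimates), though Littlewood's theorem shows this sign changes infinitely often.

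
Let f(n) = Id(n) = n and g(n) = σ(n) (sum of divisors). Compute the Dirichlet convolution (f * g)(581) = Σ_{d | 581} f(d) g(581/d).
(Id * σ)(581) = 2505

Divisors of 581: [1, 7, 83, 581]. For each d | 581:
  d = 1: Id(1) · σ(581/1) = 1 · 672 = 672
  d = 7: Id(7) · σ(581/7) = 7 · 84 = 588
  d = 83: Id(83) · σ(581/83) = 83 · 8 = 664
  d = 581: Id(581) · σ(581/581) = 581 · 1 = 581
Summing: (Id * σ)(581) = 672 + 588 + 664 + 581 = 2505.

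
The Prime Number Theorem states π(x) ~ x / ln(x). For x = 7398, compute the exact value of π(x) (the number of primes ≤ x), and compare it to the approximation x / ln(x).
π(7398) = 939;  x/ln(x) ≈ 830.40;  relative error ≈ 11.57%.

Directly count primes up to 7398: π(7398) = 939. The PNT approximation gives 7398/ln(7398) ≈ 7398/8.90896 ≈ 830.40. Relative error (π(x) − x/ln(x)) / π(x) ≈ 11.57%; the approximation is known to undercount slightly (Li(x) is a better estimate).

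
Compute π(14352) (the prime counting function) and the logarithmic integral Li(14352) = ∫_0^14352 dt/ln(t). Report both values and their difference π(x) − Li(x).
π(14352) = 1683;  Li(14352) ≈ 1709.08;  π(x) − Li(x) ≈ -26.08.

Direct count of primes ≤ 14352 gives π(14352) = 1683. Numerical evaluation of the logarithmic integral gives Li(14352) ≈ 1709.08. The difference π(x) − Li(x) ≈ -26.08 is typically negative for small/moderate x (Li(x) overestimates), though Littlewood's theorem shows this sign changes infinitely often.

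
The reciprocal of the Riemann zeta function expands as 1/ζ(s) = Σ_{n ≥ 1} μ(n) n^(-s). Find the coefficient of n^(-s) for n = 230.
μ(230) = -1

Factor n = 230 = 2 · 5 · 23. μ(n) = 0 if any exponent ≥ 2 (not squarefree); otherwise μ(n) = (−1)^{ω(n)} where ω(n) is the number of distinct prime factors. Applying: μ(230) = -1.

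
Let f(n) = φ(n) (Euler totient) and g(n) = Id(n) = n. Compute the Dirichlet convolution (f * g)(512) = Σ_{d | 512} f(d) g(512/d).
(φ * Id)(512) = 2816

Divisors of 512: [1, 2, 4, 8, 16, 32, 64, 128, 256, 512]. For each d | 512:
  d = 1: φ(1) · Id(512/1) = 1 · 512 = 512
  d = 2: φ(2) · Id(512/2) = 1 · 256 = 256
  d = 4: φ(4) · Id(512/4) = 2 · 128 = 256
  d = 8: φ(8) · Id(512/8) = 4 · 64 = 256
  d = 16: φ(16) · Id(512/16) = 8 · 32 = 256
  d = 32: φ(32) · Id(512/32) = 16 · 16 = 256
  d = 64: φ(64) · Id(512/64) = 32 · 8 = 256
  d = 128: φ(128) · Id(512/128) = 64 · 4 = 256
  d = 256: φ(256) · Id(512/256) = 128 · 2 = 256
  d = 512: φ(512) · Id(512/512) = 256 · 1 = 256
Summing: (φ * Id)(512) = 512 + 256 + 256 + 256 + 256 + 256 + 256 + 256 + 256 + 256 = 2816.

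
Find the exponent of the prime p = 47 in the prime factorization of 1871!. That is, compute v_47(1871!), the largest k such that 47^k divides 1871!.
v_47(1871!) = 39

Legendre's formula: v_p(n!) = Σ_{k ≥ 1} ⌊n / p^k⌋. For p = 47, n = 1871, the terms are:
  ⌊1871/47^1⌋ = ⌊1871/47⌋ = 39
(the next term ⌊1871/47^2⌋ = 0, terminating the sum). Summing: v_47(1871!) = 39 = 39.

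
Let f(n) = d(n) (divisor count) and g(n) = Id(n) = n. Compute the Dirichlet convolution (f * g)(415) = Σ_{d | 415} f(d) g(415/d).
(d * Id)(415) = 595

Divisors of 415: [1, 5, 83, 415]. For each d | 415:
  d = 1: d(1) · Id(415/1) = 1 · 415 = 415
  d = 5: d(5) · Id(415/5) = 2 · 83 = 166
  d = 83: d(83) · Id(415/83) = 2 · 5 = 10
  d = 415: d(415) · Id(415/415) = 4 · 1 = 4
Summing: (d * Id)(415) = 415 + 166 + 10 + 4 = 595.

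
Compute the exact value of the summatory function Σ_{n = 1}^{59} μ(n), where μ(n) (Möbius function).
Σ_{n ≤ 59} μ(n) = -1

Compute μ(n) for each 1 ≤ n ≤ 59: μ(1) = 1, μ(2) = -1, μ(3) = -1, μ(4) = 0, μ(5) = -1, μ(6) = 1, μ(7) = -1, μ(8) = 0, μ(9) = 0, μ(10) = 1, μ(11) = -1, μ(12) = 0, μ(13) = -1, μ(14) = 1, μ(15) = 1, μ(16) = 0, μ(17) = -1, μ(18) = 0, μ(19) = -1, μ(20) = 0, μ(21) = 1, μ(22) = 1, μ(23) = -1, μ(24) = 0, μ(25) = 0, μ(26) = 1, μ(27) = 0, μ(28) = 0, μ(29) = -1, μ(30) = -1, μ(31) = -1, μ(32) = 0, μ(33) = 1, μ(34) = 1, μ(35) = 1, μ(36) = 0, μ(37) = -1, μ(38) = 1, μ(39) = 1, μ(40) = 0, μ(41) = -1, μ(42) = -1, μ(43) = -1, μ(44) = 0, μ(45) = 0, μ(46) = 1, μ(47) = -1, μ(48) = 0, μ(49) = 0, μ(50) = 0, μ(51) = 1, μ(52) = 0, μ(53) = -1, μ(54) = 0, μ(55) = 1, μ(56) = 0, μ(57) = 1, μ(58) = 1, μ(59) = -1. Summing all 59 values: -1. (Mertens function M(x) = Σ_{n ≤ x} μ(n); on average M(x) should be small (PNT ⟺ M(x) = o(x)).)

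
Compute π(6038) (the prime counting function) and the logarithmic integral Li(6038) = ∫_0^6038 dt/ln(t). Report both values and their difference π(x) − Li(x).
π(6038) = 787;  Li(6038) ≈ 804.78;  π(x) − Li(x) ≈ -17.78.

Direct count of primes ≤ 6038 gives π(6038) = 787. Numerical evaluation of the logarithmic integral gives Li(6038) ≈ 804.78. The difference π(x) − Li(x) ≈ -17.78 is typically negative for small/moderate x (Li(x) overestimates), though Littlewood's theorem shows this sign changes infinitely often.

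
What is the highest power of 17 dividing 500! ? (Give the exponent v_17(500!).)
v_17(500!) = 30

Legendre's formula: v_p(n!) = Σ_{k ≥ 1} ⌊n / p^k⌋. For p = 17, n = 500, the terms are:
  ⌊500/17^1⌋ = ⌊500/17⌋ = 29
  ⌊500/17^2⌋ = ⌊500/289⌋ = 1
(the next term ⌊500/17^3⌋ = 0, terminating the sum). Summing: v_17(500!) = 29 + 1 = 30.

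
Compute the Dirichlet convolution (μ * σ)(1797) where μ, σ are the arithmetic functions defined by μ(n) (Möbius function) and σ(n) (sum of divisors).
(μ * σ)(1797) = 1797

Divisors of 1797: [1, 3, 599, 1797]. For each d | 1797:
  d = 1: μ(1) · σ(1797/1) = 1 · 2400 = 2400
  d = 3: μ(3) · σ(1797/3) = -1 · 600 = -600
  d = 599: μ(599) · σ(1797/599) = -1 · 4 = -4
  d = 1797: μ(1797) · σ(1797/1797) = 1 · 1 = 1
Summing: (μ * σ)(1797) = 2400 + -600 + -4 + 1 = 1797.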